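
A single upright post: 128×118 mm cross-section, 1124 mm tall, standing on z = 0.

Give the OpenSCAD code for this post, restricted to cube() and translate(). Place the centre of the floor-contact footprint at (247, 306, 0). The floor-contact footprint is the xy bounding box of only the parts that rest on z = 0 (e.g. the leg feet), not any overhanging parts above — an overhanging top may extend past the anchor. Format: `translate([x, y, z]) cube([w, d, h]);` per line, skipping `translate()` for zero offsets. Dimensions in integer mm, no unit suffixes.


translate([183, 247, 0]) cube([128, 118, 1124]);


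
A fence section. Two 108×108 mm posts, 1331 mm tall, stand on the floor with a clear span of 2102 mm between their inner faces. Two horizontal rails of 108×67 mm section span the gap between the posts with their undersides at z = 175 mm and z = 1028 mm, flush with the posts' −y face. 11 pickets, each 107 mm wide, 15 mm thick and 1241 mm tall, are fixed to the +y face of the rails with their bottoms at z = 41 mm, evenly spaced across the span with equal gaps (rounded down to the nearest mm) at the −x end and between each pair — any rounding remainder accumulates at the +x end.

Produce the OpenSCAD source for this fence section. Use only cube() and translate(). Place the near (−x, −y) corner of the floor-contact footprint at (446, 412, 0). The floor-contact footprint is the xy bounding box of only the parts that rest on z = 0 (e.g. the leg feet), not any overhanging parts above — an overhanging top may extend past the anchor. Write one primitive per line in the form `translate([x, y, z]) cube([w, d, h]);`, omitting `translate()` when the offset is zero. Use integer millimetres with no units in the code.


translate([446, 412, 0]) cube([108, 108, 1331]);
translate([2656, 412, 0]) cube([108, 108, 1331]);
translate([554, 412, 175]) cube([2102, 108, 67]);
translate([554, 412, 1028]) cube([2102, 108, 67]);
translate([631, 520, 41]) cube([107, 15, 1241]);
translate([815, 520, 41]) cube([107, 15, 1241]);
translate([999, 520, 41]) cube([107, 15, 1241]);
translate([1183, 520, 41]) cube([107, 15, 1241]);
translate([1367, 520, 41]) cube([107, 15, 1241]);
translate([1551, 520, 41]) cube([107, 15, 1241]);
translate([1735, 520, 41]) cube([107, 15, 1241]);
translate([1919, 520, 41]) cube([107, 15, 1241]);
translate([2103, 520, 41]) cube([107, 15, 1241]);
translate([2287, 520, 41]) cube([107, 15, 1241]);
translate([2471, 520, 41]) cube([107, 15, 1241]);


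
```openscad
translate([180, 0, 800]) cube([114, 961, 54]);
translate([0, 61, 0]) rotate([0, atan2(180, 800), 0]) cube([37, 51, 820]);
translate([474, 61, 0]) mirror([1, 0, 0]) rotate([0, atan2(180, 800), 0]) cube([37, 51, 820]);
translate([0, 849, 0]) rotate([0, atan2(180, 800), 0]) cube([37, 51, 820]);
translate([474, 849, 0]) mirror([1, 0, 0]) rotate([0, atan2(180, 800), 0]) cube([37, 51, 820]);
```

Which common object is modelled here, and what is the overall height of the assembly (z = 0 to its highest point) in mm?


A sawhorse. The overall height is 854 mm.

A beam across two mirrored pairs of raked legs — a sawhorse. The beam's underside is at z = 800 (matching the legs' vertical rise in atan2(180, 800)) and the beam is 54 mm tall, so its top is at 800 + 54 = 854 mm. The raked legs top out at the beam's underside, so that is the highest point.


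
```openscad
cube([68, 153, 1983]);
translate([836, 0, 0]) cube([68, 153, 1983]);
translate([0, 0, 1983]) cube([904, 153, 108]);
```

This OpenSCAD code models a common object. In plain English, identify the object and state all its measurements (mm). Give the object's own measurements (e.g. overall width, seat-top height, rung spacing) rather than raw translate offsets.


A door frame. The clear opening is 768 mm wide and 1983 mm high. Two 68 mm wide jambs, 153 mm deep, stand either side of the opening from the floor to the top of the opening. A 108 mm thick head sits across the top of both jambs, spanning the full outside width of the frame.


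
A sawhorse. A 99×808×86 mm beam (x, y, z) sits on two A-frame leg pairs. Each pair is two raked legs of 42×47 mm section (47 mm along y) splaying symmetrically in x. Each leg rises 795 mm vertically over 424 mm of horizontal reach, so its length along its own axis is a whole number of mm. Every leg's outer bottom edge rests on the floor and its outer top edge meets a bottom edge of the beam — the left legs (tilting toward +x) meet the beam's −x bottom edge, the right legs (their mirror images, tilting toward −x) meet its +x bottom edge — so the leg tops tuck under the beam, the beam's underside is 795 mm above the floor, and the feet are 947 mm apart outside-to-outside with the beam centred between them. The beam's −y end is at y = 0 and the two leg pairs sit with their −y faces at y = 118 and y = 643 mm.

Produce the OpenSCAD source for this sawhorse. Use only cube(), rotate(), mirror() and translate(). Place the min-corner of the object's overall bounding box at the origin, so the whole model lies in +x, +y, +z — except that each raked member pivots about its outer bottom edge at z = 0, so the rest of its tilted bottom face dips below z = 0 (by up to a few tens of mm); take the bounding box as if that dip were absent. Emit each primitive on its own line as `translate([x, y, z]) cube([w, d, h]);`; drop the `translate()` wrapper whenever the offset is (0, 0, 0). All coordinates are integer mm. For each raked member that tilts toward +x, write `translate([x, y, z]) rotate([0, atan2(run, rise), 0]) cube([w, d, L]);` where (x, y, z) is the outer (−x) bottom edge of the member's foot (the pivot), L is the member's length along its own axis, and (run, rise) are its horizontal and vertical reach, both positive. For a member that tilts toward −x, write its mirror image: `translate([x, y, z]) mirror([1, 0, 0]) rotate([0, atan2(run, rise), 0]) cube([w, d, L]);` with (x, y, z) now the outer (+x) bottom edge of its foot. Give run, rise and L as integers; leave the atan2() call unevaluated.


translate([424, 0, 795]) cube([99, 808, 86]);
translate([0, 118, 0]) rotate([0, atan2(424, 795), 0]) cube([42, 47, 901]);
translate([947, 118, 0]) mirror([1, 0, 0]) rotate([0, atan2(424, 795), 0]) cube([42, 47, 901]);
translate([0, 643, 0]) rotate([0, atan2(424, 795), 0]) cube([42, 47, 901]);
translate([947, 643, 0]) mirror([1, 0, 0]) rotate([0, atan2(424, 795), 0]) cube([42, 47, 901]);


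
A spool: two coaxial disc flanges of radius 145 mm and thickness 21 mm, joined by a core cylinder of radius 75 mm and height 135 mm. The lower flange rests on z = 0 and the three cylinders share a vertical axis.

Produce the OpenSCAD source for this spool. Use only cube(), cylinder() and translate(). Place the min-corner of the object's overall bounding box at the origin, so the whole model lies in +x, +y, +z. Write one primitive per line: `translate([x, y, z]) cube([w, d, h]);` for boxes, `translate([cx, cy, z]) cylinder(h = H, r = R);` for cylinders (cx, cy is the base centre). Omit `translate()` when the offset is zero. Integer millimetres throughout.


translate([145, 145, 0]) cylinder(h = 21, r = 145);
translate([145, 145, 21]) cylinder(h = 135, r = 75);
translate([145, 145, 156]) cylinder(h = 21, r = 145);


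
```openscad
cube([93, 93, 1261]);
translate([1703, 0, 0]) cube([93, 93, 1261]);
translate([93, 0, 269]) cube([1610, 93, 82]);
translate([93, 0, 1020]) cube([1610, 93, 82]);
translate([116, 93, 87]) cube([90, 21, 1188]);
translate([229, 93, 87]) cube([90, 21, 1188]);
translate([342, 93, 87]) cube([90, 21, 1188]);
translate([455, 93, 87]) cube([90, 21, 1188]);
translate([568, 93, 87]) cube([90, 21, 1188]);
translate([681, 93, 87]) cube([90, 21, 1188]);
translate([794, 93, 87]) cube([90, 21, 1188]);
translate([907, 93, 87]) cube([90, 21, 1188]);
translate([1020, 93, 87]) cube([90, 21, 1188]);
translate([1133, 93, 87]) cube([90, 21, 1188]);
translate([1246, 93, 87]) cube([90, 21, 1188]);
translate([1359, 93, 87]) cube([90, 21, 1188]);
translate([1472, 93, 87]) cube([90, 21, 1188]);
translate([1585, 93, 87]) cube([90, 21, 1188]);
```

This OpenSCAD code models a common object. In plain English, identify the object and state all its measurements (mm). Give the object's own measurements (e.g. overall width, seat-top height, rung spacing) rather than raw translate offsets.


A fence section. Two 93×93 mm posts, 1261 mm tall, stand on the floor with a clear span of 1610 mm between their inner faces. Two horizontal rails of 93×82 mm section span the gap between the posts with their undersides at z = 269 mm and z = 1020 mm, flush with the posts' −y face. 14 pickets, each 90 mm wide, 21 mm thick and 1188 mm tall, are fixed to the +y face of the rails with their bottoms at z = 87 mm, spaced across the span with a 23 mm gap after the −x post and between neighbouring pickets, with 28 mm left before the +x post.


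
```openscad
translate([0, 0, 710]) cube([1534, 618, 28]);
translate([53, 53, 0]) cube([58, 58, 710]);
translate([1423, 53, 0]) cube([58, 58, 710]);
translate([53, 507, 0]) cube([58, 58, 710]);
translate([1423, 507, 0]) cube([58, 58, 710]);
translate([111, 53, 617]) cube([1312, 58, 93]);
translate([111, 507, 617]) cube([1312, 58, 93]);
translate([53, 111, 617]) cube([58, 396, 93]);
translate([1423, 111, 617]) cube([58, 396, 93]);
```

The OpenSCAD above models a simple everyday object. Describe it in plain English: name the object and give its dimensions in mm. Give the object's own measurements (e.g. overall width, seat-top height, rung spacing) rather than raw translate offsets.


A table: top 1534 mm (x) × 618 mm (y), 28 mm thick, upper face at z = 738 mm, on four 58×58 mm square legs, each inset 53 mm from the nearest pair of top edges from z = 0 to the bottom of the top. Four apron rails, 58 mm thick and 93 mm tall, run between adjacent legs with their top edges flush with the underside of the top and their outer faces flush with the legs' outer faces.


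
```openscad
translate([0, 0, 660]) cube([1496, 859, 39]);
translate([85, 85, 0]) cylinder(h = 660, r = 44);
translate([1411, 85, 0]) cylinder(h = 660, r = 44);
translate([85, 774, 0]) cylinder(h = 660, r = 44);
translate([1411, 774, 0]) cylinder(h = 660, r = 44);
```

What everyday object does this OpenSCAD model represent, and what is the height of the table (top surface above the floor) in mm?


A table. The table height is 699 mm.

A 1496×859×39 slab sits at z = 660 on four Ø88 mm round legs — a table. The top surface is at 660 + 39 = 699 mm.


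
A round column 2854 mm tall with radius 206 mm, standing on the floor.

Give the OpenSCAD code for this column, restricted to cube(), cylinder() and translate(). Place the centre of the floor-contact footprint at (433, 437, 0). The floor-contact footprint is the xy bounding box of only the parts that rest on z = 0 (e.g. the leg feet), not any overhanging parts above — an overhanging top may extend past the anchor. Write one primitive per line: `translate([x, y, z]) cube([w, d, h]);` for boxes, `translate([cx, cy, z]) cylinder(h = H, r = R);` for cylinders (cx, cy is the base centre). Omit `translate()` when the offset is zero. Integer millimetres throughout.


translate([433, 437, 0]) cylinder(h = 2854, r = 206);


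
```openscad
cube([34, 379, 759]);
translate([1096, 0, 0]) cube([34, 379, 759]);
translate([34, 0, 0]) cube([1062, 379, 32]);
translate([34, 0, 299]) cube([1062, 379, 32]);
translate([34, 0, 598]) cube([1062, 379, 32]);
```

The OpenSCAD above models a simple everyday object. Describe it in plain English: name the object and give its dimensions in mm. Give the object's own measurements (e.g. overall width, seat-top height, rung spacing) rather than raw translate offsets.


An open bookshelf. Two side panels, each 34 mm thick, 379 mm deep and 759 mm tall, stand 1130 mm apart (outside-to-outside). Between them sit 3 shelves, each 32 mm thick and 379 mm deep, spanning the full gap between the sides. The bottom shelf rests on the floor (its underside at z = 0) and the clear gap between one shelf's top and the next shelf's underside is 267 mm.


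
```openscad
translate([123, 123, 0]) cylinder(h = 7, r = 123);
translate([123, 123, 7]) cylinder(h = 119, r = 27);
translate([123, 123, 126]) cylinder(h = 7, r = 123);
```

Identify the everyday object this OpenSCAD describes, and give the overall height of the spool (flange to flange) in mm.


A spool. The overall height is 133 mm.

Three coaxial cylinders, large–small–large — a spool. Two 7 mm flanges and a 119 mm core give 7 + 119 + 7 = 133 mm.


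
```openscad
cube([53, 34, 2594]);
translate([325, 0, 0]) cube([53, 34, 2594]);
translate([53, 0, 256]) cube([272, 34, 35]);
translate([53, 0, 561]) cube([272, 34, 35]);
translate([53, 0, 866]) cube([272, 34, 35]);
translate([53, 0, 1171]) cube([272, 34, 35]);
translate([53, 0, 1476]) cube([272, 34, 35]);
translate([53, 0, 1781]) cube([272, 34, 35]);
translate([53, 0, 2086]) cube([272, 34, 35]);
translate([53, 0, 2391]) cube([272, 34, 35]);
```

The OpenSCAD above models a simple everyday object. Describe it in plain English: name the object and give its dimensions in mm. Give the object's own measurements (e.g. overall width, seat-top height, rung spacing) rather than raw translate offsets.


A straight ladder. Two 53×34 mm vertical rails, 2594 mm tall, stand 378 mm apart (outside-to-outside) with their front faces coplanar on the −y side. 8 rungs, each 34 mm deep and 35 mm tall, span between the inner faces of the rails, front faces flush with the rails. The lowest rung's underside is at z = 256 mm and rungs are spaced 305 mm apart (underside to underside).


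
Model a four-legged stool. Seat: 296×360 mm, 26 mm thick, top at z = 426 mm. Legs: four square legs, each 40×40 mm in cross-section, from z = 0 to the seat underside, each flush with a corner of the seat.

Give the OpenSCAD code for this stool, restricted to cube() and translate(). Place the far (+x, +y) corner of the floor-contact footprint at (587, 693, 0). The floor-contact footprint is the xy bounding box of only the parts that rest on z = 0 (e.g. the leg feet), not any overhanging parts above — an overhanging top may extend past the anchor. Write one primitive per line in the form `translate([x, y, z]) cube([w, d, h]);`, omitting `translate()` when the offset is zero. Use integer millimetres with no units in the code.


translate([291, 333, 400]) cube([296, 360, 26]);
translate([291, 333, 0]) cube([40, 40, 400]);
translate([547, 333, 0]) cube([40, 40, 400]);
translate([291, 653, 0]) cube([40, 40, 400]);
translate([547, 653, 0]) cube([40, 40, 400]);


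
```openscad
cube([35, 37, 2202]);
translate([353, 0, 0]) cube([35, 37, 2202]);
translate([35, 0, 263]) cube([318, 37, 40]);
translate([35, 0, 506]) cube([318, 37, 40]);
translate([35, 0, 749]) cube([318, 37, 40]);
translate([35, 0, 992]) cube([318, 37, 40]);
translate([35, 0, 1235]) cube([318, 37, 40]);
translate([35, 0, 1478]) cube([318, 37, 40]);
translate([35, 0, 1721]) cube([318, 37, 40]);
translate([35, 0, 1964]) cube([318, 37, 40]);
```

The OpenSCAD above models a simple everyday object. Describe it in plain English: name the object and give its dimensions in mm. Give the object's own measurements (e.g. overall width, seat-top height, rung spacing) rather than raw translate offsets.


A straight ladder. Two 35×37 mm vertical rails, 2202 mm tall, stand 388 mm apart (outside-to-outside) with their front faces coplanar on the −y side. 8 rungs, each 37 mm deep and 40 mm tall, span between the inner faces of the rails, front faces flush with the rails. The lowest rung's underside is at z = 263 mm and rungs are spaced 243 mm apart (underside to underside).


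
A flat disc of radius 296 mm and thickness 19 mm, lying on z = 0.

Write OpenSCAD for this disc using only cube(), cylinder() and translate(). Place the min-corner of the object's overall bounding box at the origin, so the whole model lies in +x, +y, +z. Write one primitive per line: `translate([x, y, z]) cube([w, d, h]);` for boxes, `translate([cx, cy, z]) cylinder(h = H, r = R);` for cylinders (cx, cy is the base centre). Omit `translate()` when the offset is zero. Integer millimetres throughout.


translate([296, 296, 0]) cylinder(h = 19, r = 296);


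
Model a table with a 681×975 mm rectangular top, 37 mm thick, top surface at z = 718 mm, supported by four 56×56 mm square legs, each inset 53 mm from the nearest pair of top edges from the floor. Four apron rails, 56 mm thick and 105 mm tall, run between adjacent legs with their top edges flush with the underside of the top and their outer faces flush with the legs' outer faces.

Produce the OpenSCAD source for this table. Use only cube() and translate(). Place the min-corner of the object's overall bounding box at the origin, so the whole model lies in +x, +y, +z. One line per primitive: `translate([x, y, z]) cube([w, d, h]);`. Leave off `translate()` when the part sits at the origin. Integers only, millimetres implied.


translate([0, 0, 681]) cube([681, 975, 37]);
translate([53, 53, 0]) cube([56, 56, 681]);
translate([572, 53, 0]) cube([56, 56, 681]);
translate([53, 866, 0]) cube([56, 56, 681]);
translate([572, 866, 0]) cube([56, 56, 681]);
translate([109, 53, 576]) cube([463, 56, 105]);
translate([109, 866, 576]) cube([463, 56, 105]);
translate([53, 109, 576]) cube([56, 757, 105]);
translate([572, 109, 576]) cube([56, 757, 105]);


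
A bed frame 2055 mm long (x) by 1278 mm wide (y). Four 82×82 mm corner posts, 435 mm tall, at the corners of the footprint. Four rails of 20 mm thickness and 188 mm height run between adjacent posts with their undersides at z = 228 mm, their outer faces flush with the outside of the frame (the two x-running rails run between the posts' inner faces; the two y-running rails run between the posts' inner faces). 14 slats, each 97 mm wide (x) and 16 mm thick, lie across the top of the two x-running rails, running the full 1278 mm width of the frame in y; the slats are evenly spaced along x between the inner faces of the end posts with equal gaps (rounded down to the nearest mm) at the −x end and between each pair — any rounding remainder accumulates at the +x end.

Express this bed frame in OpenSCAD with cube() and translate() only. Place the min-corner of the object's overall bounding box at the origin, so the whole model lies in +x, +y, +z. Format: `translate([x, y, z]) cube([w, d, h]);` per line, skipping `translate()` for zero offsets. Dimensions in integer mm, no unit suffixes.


cube([82, 82, 435]);
translate([0, 1196, 0]) cube([82, 82, 435]);
translate([1973, 0, 0]) cube([82, 82, 435]);
translate([1973, 1196, 0]) cube([82, 82, 435]);
translate([82, 0, 228]) cube([1891, 20, 188]);
translate([82, 1258, 228]) cube([1891, 20, 188]);
translate([0, 82, 228]) cube([20, 1114, 188]);
translate([2035, 82, 228]) cube([20, 1114, 188]);
translate([117, 0, 416]) cube([97, 1278, 16]);
translate([249, 0, 416]) cube([97, 1278, 16]);
translate([381, 0, 416]) cube([97, 1278, 16]);
translate([513, 0, 416]) cube([97, 1278, 16]);
translate([645, 0, 416]) cube([97, 1278, 16]);
translate([777, 0, 416]) cube([97, 1278, 16]);
translate([909, 0, 416]) cube([97, 1278, 16]);
translate([1041, 0, 416]) cube([97, 1278, 16]);
translate([1173, 0, 416]) cube([97, 1278, 16]);
translate([1305, 0, 416]) cube([97, 1278, 16]);
translate([1437, 0, 416]) cube([97, 1278, 16]);
translate([1569, 0, 416]) cube([97, 1278, 16]);
translate([1701, 0, 416]) cube([97, 1278, 16]);
translate([1833, 0, 416]) cube([97, 1278, 16]);


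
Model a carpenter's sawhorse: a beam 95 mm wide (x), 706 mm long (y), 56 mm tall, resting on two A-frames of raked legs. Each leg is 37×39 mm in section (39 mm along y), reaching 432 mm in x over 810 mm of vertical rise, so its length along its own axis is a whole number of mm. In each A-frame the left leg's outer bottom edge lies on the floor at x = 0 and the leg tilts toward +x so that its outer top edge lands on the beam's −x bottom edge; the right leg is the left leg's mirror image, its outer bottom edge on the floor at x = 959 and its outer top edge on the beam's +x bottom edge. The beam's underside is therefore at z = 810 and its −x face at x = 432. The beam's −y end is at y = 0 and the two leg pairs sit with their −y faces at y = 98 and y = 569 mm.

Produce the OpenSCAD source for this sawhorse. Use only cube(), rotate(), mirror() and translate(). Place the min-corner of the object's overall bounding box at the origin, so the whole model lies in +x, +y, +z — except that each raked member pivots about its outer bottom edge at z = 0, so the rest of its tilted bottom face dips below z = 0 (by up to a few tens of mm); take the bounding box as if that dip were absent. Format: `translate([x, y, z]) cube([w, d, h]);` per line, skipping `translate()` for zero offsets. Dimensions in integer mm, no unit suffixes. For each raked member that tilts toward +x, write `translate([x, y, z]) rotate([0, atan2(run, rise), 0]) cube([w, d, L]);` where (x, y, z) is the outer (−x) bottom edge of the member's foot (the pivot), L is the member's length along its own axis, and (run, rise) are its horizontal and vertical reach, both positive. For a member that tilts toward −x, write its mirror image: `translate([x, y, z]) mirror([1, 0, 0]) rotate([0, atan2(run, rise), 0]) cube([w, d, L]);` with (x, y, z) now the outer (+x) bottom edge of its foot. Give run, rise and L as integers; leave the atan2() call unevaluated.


// leg length = √(432² + 810²) = 918
// right-leg outer foot x = 2·432 + 95 = 959
// beam min-corner = (432, 0, 810)
translate([432, 0, 810]) cube([95, 706, 56]);
translate([0, 98, 0]) rotate([0, atan2(432, 810), 0]) cube([37, 39, 918]);
translate([959, 98, 0]) mirror([1, 0, 0]) rotate([0, atan2(432, 810), 0]) cube([37, 39, 918]);
translate([0, 569, 0]) rotate([0, atan2(432, 810), 0]) cube([37, 39, 918]);
translate([959, 569, 0]) mirror([1, 0, 0]) rotate([0, atan2(432, 810), 0]) cube([37, 39, 918]);


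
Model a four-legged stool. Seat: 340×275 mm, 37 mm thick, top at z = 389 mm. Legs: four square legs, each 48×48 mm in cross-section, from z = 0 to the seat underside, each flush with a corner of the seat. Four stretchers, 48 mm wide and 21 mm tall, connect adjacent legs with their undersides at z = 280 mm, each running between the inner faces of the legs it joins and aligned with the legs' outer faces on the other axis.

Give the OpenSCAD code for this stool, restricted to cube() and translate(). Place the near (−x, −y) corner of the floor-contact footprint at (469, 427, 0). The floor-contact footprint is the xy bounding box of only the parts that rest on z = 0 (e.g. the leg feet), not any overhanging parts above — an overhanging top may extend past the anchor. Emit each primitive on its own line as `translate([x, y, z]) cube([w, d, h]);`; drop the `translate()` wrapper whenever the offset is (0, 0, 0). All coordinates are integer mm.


translate([469, 427, 352]) cube([340, 275, 37]);
translate([469, 427, 0]) cube([48, 48, 352]);
translate([761, 427, 0]) cube([48, 48, 352]);
translate([469, 654, 0]) cube([48, 48, 352]);
translate([761, 654, 0]) cube([48, 48, 352]);
translate([517, 427, 280]) cube([244, 48, 21]);
translate([517, 654, 280]) cube([244, 48, 21]);
translate([469, 475, 280]) cube([48, 179, 21]);
translate([761, 475, 280]) cube([48, 179, 21]);


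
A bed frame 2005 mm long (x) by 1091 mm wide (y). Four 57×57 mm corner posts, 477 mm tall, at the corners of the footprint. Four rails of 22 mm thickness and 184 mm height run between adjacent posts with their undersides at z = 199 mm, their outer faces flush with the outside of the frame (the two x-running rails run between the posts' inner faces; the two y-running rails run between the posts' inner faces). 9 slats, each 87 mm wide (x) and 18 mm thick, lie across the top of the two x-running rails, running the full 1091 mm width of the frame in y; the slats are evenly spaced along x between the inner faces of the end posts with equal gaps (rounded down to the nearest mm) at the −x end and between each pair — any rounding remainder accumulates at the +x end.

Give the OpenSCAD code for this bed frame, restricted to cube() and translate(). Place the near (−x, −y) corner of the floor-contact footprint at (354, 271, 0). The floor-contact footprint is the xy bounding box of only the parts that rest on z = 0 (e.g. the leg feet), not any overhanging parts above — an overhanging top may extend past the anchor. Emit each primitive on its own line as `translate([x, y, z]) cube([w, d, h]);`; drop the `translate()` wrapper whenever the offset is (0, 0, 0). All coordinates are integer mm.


translate([354, 271, 0]) cube([57, 57, 477]);
translate([354, 1305, 0]) cube([57, 57, 477]);
translate([2302, 271, 0]) cube([57, 57, 477]);
translate([2302, 1305, 0]) cube([57, 57, 477]);
translate([411, 271, 199]) cube([1891, 22, 184]);
translate([411, 1340, 199]) cube([1891, 22, 184]);
translate([354, 328, 199]) cube([22, 977, 184]);
translate([2337, 328, 199]) cube([22, 977, 184]);
translate([521, 271, 383]) cube([87, 1091, 18]);
translate([718, 271, 383]) cube([87, 1091, 18]);
translate([915, 271, 383]) cube([87, 1091, 18]);
translate([1112, 271, 383]) cube([87, 1091, 18]);
translate([1309, 271, 383]) cube([87, 1091, 18]);
translate([1506, 271, 383]) cube([87, 1091, 18]);
translate([1703, 271, 383]) cube([87, 1091, 18]);
translate([1900, 271, 383]) cube([87, 1091, 18]);
translate([2097, 271, 383]) cube([87, 1091, 18]);


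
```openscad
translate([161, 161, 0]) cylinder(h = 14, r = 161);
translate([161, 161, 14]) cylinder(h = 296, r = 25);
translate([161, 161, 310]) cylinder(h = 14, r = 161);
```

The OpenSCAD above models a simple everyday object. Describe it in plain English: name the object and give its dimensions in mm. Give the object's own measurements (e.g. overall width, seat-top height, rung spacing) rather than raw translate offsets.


A spool: two coaxial disc flanges of radius 161 mm and thickness 14 mm, joined by a core cylinder of radius 25 mm and height 296 mm. The lower flange rests on z = 0 and the three cylinders share a vertical axis.


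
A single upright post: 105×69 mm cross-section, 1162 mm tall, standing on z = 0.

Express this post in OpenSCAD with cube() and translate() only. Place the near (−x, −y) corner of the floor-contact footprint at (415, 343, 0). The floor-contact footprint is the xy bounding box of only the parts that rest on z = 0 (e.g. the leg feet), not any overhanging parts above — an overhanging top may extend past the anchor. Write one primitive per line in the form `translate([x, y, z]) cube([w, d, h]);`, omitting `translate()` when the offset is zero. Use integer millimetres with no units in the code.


translate([415, 343, 0]) cube([105, 69, 1162]);


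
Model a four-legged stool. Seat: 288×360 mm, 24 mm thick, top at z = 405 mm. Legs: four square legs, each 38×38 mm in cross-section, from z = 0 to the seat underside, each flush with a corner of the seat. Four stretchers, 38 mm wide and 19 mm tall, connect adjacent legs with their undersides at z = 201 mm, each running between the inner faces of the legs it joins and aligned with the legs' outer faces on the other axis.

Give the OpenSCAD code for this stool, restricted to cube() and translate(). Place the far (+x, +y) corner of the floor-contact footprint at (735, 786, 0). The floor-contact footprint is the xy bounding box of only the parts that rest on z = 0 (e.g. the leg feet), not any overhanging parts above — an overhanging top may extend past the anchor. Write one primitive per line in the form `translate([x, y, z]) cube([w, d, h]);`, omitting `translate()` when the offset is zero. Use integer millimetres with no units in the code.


// leg_h = 405 - 24 = 381
// stretcher span = 288 - 2*38 = 212
translate([447, 426, 381]) cube([288, 360, 24]);
translate([447, 426, 0]) cube([38, 38, 381]);
translate([697, 426, 0]) cube([38, 38, 381]);
translate([447, 748, 0]) cube([38, 38, 381]);
translate([697, 748, 0]) cube([38, 38, 381]);
translate([485, 426, 201]) cube([212, 38, 19]);
translate([485, 748, 201]) cube([212, 38, 19]);
translate([447, 464, 201]) cube([38, 284, 19]);
translate([697, 464, 201]) cube([38, 284, 19]);


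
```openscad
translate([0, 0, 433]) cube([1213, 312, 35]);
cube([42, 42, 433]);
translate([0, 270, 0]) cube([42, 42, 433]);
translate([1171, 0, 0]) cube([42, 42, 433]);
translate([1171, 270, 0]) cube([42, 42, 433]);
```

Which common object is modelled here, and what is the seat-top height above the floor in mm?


A bench. The seat-top height is 468 mm.

A long slab on four corner posts — a bench. The slab sits at z = 433 with thickness 35, so the top is 433 + 35 = 468 mm.


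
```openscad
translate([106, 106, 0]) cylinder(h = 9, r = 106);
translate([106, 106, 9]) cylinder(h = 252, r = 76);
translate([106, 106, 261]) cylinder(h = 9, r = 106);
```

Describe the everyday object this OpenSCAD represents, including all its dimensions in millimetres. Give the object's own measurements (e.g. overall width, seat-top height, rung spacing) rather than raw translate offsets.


A spool: two coaxial disc flanges of radius 106 mm and thickness 9 mm, joined by a core cylinder of radius 76 mm and height 252 mm. The lower flange rests on z = 0 and the three cylinders share a vertical axis.


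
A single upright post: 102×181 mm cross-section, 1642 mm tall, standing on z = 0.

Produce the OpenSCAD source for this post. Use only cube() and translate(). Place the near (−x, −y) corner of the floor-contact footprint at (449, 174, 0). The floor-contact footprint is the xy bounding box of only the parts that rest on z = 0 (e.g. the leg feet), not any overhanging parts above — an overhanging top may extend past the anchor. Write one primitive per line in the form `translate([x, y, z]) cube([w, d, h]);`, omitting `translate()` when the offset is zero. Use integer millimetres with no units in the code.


translate([449, 174, 0]) cube([102, 181, 1642]);


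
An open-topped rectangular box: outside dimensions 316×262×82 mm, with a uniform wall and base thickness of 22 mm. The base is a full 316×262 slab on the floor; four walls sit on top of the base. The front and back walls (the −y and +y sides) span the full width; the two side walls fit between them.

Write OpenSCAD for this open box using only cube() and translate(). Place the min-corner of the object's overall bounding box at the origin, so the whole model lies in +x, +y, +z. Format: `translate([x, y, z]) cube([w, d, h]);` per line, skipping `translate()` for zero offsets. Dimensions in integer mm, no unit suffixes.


cube([316, 262, 22]);
translate([0, 0, 22]) cube([316, 22, 60]);
translate([0, 240, 22]) cube([316, 22, 60]);
translate([0, 22, 22]) cube([22, 218, 60]);
translate([294, 22, 22]) cube([22, 218, 60]);


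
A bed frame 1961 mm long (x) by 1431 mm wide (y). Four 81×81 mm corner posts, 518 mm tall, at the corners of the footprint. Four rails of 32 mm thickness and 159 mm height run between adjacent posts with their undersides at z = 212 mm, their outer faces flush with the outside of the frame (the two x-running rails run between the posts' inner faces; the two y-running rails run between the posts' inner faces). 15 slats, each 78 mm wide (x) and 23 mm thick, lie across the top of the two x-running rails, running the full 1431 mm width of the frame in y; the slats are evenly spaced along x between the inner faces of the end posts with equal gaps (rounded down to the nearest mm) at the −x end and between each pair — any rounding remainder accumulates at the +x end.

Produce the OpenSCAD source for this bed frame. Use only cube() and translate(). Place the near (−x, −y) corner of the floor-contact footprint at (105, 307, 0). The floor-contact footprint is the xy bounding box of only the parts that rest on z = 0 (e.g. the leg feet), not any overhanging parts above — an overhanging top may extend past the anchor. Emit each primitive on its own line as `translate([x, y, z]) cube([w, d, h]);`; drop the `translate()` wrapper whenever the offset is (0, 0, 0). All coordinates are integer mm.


translate([105, 307, 0]) cube([81, 81, 518]);
translate([105, 1657, 0]) cube([81, 81, 518]);
translate([1985, 307, 0]) cube([81, 81, 518]);
translate([1985, 1657, 0]) cube([81, 81, 518]);
translate([186, 307, 212]) cube([1799, 32, 159]);
translate([186, 1706, 212]) cube([1799, 32, 159]);
translate([105, 388, 212]) cube([32, 1269, 159]);
translate([2034, 388, 212]) cube([32, 1269, 159]);
translate([225, 307, 371]) cube([78, 1431, 23]);
translate([342, 307, 371]) cube([78, 1431, 23]);
translate([459, 307, 371]) cube([78, 1431, 23]);
translate([576, 307, 371]) cube([78, 1431, 23]);
translate([693, 307, 371]) cube([78, 1431, 23]);
translate([810, 307, 371]) cube([78, 1431, 23]);
translate([927, 307, 371]) cube([78, 1431, 23]);
translate([1044, 307, 371]) cube([78, 1431, 23]);
translate([1161, 307, 371]) cube([78, 1431, 23]);
translate([1278, 307, 371]) cube([78, 1431, 23]);
translate([1395, 307, 371]) cube([78, 1431, 23]);
translate([1512, 307, 371]) cube([78, 1431, 23]);
translate([1629, 307, 371]) cube([78, 1431, 23]);
translate([1746, 307, 371]) cube([78, 1431, 23]);
translate([1863, 307, 371]) cube([78, 1431, 23]);


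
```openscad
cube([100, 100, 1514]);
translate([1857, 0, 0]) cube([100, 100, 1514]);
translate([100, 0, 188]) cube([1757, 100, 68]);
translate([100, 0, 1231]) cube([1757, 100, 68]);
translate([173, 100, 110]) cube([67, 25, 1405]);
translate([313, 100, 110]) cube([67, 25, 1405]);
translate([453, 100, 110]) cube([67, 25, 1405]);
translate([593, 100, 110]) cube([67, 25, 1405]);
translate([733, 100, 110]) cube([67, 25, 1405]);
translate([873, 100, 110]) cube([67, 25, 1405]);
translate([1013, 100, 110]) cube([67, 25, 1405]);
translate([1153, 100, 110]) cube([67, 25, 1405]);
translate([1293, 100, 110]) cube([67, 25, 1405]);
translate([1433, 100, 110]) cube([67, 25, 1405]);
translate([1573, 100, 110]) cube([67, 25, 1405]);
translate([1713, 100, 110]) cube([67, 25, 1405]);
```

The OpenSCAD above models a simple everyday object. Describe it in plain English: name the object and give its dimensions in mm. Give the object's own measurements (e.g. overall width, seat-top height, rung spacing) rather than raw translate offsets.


A fence section. Two 100×100 mm posts, 1514 mm tall, stand on the floor with a clear span of 1757 mm between their inner faces. Two horizontal rails of 100×68 mm section span the gap between the posts with their undersides at z = 188 mm and z = 1231 mm, flush with the posts' −y face. 12 pickets, each 67 mm wide, 25 mm thick and 1405 mm tall, are fixed to the +y face of the rails with their bottoms at z = 110 mm, spaced across the span with a 73 mm gap after the −x post and between neighbouring pickets, with 77 mm left before the +x post.


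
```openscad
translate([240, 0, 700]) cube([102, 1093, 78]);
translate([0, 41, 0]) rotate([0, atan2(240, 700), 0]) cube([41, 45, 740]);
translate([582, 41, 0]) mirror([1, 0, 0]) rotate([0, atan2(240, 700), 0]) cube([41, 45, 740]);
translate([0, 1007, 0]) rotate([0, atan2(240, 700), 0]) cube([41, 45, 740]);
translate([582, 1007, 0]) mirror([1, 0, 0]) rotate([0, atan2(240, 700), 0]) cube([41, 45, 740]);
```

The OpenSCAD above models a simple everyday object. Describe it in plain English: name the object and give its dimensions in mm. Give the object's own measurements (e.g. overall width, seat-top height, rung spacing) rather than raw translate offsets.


A sawhorse. A 102×1093×78 mm beam (x, y, z) sits on two A-frame leg pairs. Each pair is two raked legs of 41×45 mm section (45 mm along y) splaying symmetrically in x. Each leg rises 700 mm vertically over 240 mm of horizontal reach and is 740 mm long along its own axis. Every leg's outer bottom edge rests on the floor and its outer top edge meets a bottom edge of the beam — the left legs (tilting toward +x) meet the beam's −x bottom edge, the right legs (their mirror images, tilting toward −x) meet its +x bottom edge — so the leg tops tuck under the beam, the beam's underside is 700 mm above the floor, and the feet are 582 mm apart outside-to-outside with the beam centred between them. The two leg pairs are set in 41 mm from either end of the beam.


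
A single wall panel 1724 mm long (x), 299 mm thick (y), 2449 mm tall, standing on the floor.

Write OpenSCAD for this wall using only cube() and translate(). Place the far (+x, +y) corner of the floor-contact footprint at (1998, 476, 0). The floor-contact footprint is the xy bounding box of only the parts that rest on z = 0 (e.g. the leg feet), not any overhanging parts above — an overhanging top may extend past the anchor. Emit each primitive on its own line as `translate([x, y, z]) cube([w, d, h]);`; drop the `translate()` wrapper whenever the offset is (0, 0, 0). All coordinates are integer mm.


translate([274, 177, 0]) cube([1724, 299, 2449]);


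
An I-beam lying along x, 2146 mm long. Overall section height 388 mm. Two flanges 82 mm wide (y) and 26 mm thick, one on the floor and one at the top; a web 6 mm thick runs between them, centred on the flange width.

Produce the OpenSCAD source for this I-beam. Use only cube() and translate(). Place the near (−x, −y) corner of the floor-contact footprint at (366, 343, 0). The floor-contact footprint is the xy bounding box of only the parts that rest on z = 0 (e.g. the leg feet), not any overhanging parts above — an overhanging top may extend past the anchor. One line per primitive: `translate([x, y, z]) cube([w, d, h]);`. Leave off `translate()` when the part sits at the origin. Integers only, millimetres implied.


translate([366, 343, 0]) cube([2146, 82, 26]);
translate([366, 381, 26]) cube([2146, 6, 336]);
translate([366, 343, 362]) cube([2146, 82, 26]);


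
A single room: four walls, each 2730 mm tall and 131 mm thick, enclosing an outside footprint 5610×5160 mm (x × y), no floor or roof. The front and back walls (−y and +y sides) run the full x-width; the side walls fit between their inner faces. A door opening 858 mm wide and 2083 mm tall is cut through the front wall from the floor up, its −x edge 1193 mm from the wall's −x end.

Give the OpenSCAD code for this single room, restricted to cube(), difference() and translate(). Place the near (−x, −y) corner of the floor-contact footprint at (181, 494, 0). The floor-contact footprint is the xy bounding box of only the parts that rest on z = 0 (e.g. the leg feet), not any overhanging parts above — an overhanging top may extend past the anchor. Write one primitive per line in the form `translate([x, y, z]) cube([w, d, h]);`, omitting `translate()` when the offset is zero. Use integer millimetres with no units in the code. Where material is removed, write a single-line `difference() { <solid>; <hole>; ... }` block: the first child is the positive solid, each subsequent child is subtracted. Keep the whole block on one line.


difference() { translate([181, 494, 0]) cube([5610, 131, 2730]); translate([1374, 494, 0]) cube([858, 131, 2083]); }
translate([181, 5523, 0]) cube([5610, 131, 2730]);
translate([181, 625, 0]) cube([131, 4898, 2730]);
translate([5660, 625, 0]) cube([131, 4898, 2730]);


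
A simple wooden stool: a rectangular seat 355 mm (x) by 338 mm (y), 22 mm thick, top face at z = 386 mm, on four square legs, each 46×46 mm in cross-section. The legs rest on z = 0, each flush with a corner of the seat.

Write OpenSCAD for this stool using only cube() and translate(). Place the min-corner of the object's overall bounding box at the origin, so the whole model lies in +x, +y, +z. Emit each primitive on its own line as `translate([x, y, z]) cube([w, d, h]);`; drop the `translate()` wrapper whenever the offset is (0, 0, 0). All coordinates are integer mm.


// leg_h = 386 - 22 = 364
translate([0, 0, 364]) cube([355, 338, 22]);
cube([46, 46, 364]);
translate([309, 0, 0]) cube([46, 46, 364]);
translate([0, 292, 0]) cube([46, 46, 364]);
translate([309, 292, 0]) cube([46, 46, 364]);


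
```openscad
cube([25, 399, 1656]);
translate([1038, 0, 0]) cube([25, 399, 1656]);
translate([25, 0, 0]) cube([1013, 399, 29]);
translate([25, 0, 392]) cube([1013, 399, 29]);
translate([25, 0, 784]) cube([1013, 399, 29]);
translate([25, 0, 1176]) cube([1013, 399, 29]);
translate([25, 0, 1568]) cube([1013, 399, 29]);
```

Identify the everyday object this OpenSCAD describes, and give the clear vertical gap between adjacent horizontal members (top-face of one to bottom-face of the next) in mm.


A bookshelf. The clear shelf gap is 363 mm.

Two tall side panels with 5 horizontal boards between them — a bookshelf. The first two shelf undersides are at z = 0 and z = 392; with shelf thickness 29, the clear gap is 392 − 0 − 29 = 363 mm.
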